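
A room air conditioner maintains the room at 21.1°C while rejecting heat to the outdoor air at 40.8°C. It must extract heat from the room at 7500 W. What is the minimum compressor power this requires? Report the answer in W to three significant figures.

In absolute terms T_C = 294.25 K and T_H = 313.95 K, so ΔT = 19.70 K.
COP_Carnot = T_C/ΔT = 294.25/19.70 = 14.94.
Ẇ_min = Q̇/COP_Carnot = 7500/14.94 = 502.1 W.

502 W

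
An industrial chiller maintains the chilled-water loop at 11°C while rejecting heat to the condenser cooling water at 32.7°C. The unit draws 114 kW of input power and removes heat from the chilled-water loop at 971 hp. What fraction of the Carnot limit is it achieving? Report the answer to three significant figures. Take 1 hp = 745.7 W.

Converting, Q̇_C = 971.0 hp = 724.1 kW, so COP_actual = Q̇_C/Ẇ = 724.1/114.0 = 6.352.
In absolute terms T_C = 284.15 K and T_H = 305.85 K, so ΔT = 21.70 K.
COP_Carnot = T_C/ΔT = 284.15/21.70 = 13.09.
η_II = COP_actual/COP_Carnot = 6.352/13.09 = 0.4851.

0.485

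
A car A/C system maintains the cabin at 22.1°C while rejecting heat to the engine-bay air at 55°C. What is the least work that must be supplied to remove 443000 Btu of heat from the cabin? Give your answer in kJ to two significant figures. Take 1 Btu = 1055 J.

In absolute terms T_C = 295.25 K and T_H = 328.15 K, so ΔT = 32.90 K.
The reversible limit is COP_R = T_C/ΔT = 8.974, so W_min = Q_C/COP = Q_C·ΔT/T_C.
W_min = 443000 × 32.90/295.25 = 49360 Btu = 52080 kJ.

52000 kJ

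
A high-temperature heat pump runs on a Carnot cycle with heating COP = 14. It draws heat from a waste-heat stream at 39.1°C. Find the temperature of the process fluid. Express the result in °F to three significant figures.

COP_HP = T_H/(T_H − T_C) rearranges to T_H = COP·T_C/(COP − 1).
With T_C = 312.25 K, T_H = 14 × 312.25/13.00 = 336.27 K.
Converting, 336.27 K = 145.61°F.

146 °F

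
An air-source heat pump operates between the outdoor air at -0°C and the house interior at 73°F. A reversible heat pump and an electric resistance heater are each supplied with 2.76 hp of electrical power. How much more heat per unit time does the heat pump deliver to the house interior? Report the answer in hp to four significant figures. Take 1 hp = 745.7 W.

In absolute terms T_C = 273.15 K and T_H = 295.93 K, so ΔT = 22.78 K.
COP_Carnot = T_H/ΔT = 295.93/22.78 = 12.99.
The heat pump delivers Q̇_H = COP × Ẇ = 35.86 hp; the resistance heater delivers Ẇ = 2.760 hp.
Extra = (COP − 1)·Ẇ = 33.10 hp.

33.10 hp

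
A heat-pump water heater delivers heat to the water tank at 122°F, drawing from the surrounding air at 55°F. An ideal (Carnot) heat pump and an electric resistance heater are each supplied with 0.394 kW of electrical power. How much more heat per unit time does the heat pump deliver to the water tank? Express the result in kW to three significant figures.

In absolute terms T_C = 285.93 K and T_H = 323.15 K, so ΔT = 37.22 K.
COP_Carnot = T_H/ΔT = 323.15/37.22 = 8.682.
The heat pump delivers Q̇_H = COP × Ẇ = 3.421 kW; the resistance heater delivers Ẇ = 0.3940 kW.
Extra = (COP − 1)·Ẇ = 3.027 kW.

3.03 kW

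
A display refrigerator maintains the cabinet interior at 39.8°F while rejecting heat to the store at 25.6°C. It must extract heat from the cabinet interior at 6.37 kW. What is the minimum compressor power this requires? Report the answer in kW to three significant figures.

0.488 kW

In absolute terms T_C = 277.48 K and T_H = 298.75 K, so ΔT = 21.27 K.
COP_Carnot = T_C/ΔT = 277.48/21.27 = 13.05.
Ẇ_min = Q̇/COP_Carnot = 6.370/13.05 = 0.4882 kW.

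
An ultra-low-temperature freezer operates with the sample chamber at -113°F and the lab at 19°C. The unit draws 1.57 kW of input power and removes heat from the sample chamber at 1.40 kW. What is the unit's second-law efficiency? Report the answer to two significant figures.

0.46

COP_actual = Q̇_C/Ẇ = 1.400/1.570 = 0.8917.
In absolute terms T_C = 192.59 K and T_H = 292.15 K, so ΔT = 99.56 K.
COP_Carnot = T_C/ΔT = 192.59/99.56 = 1.935.
η_II = COP_actual/COP_Carnot = 0.8917/1.935 = 0.4609.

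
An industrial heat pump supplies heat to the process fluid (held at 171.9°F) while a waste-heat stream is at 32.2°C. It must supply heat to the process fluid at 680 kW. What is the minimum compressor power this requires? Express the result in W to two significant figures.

In absolute terms T_C = 305.35 K and T_H = 350.87 K, so ΔT = 45.52 K.
COP_Carnot = T_H/ΔT = 350.87/45.52 = 7.708.
Ẇ_min = Q̇/COP_Carnot = 680.0/7.708 = 88.22 kW = 88220 W.

88000 W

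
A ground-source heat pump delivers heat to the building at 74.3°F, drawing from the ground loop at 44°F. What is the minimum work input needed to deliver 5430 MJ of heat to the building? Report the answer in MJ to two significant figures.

310 MJ

In absolute terms T_C = 279.82 K and T_H = 296.65 K, so ΔT = 16.83 K.
The reversible limit is COP_HP = T_H/ΔT = 17.62, so W_min = Q_H/COP = Q_H·ΔT/T_H.
W_min = 5430 × 16.83/296.65 = 308.1 MJ.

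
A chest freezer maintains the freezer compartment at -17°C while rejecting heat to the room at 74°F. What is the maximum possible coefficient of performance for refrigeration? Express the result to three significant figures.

6.35

In absolute terms T_C = 256.15 K and T_H = 296.48 K, so ΔT = 40.33 K.
For a reversible cycle, COP_Carnot = T_C/ΔT = 256.15/40.33 = 6.351.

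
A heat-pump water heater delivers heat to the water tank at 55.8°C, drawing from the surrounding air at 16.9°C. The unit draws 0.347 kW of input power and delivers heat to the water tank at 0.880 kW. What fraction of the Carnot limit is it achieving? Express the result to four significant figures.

COP_actual = Q̇_H/Ẇ = 0.8800/0.3470 = 2.536.
In absolute terms T_C = 290.05 K and T_H = 328.95 K, so ΔT = 38.90 K.
COP_Carnot = T_H/ΔT = 328.95/38.90 = 8.456.
η_II = COP_actual/COP_Carnot = 2.536/8.456 = 0.2999.

0.2999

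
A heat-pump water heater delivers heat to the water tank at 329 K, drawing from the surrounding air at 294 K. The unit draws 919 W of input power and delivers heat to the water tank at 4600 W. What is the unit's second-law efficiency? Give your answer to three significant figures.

COP_actual = Q̇_H/Ẇ = 4600/919.0 = 5.005.
The reservoir spacing is ΔT = 329 − 294 = 35.00 K.
COP_Carnot = T_H/ΔT = 329.00/35.00 = 9.400.
η_II = COP_actual/COP_Carnot = 5.005/9.400 = 0.5325.

0.532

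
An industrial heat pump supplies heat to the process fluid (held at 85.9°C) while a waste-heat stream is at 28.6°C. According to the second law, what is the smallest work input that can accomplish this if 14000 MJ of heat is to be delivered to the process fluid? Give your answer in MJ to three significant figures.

2230 MJ

In absolute terms T_C = 301.75 K and T_H = 359.05 K, so ΔT = 57.30 K.
The reversible limit is COP_HP = T_H/ΔT = 6.266, so W_min = Q_H/COP = Q_H·ΔT/T_H.
W_min = 14000 × 57.30/359.05 = 2234 MJ.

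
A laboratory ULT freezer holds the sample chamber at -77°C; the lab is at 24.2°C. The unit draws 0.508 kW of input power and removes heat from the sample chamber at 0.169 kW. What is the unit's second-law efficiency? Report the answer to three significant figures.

COP_actual = Q̇_C/Ẇ = 0.1690/0.5080 = 0.3327.
In absolute terms T_C = 196.15 K and T_H = 297.35 K, so ΔT = 101.2 K.
COP_Carnot = T_C/ΔT = 196.15/101.2 = 1.938.
η_II = COP_actual/COP_Carnot = 0.3327/1.938 = 0.1716.

0.172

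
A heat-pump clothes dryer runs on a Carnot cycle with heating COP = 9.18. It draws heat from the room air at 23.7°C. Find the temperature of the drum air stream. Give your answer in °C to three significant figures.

60.0 °C

COP_HP = T_H/(T_H − T_C) rearranges to T_H = COP·T_C/(COP − 1).
With T_C = 296.85 K, T_H = 9.18 × 296.85/8.180 = 333.14 K.
Converting, 333.14 K = 59.99°C.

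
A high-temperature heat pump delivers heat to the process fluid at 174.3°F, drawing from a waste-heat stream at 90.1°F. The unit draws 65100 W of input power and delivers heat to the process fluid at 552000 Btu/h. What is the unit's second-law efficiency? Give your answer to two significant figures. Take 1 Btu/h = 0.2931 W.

Converting, Q̇_H = 552000 Btu/h = 161800 W, so COP_actual = Q̇_H/Ẇ = 161800/65100 = 2.485.
In absolute terms T_C = 305.43 K and T_H = 352.21 K, so ΔT = 46.78 K.
COP_Carnot = T_H/ΔT = 352.21/46.78 = 7.529.
η_II = COP_actual/COP_Carnot = 2.485/7.529 = 0.3301.

0.33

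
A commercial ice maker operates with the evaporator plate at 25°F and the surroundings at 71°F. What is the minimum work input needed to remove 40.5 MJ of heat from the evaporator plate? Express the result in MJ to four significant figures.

In absolute terms T_C = 269.26 K and T_H = 294.82 K, so ΔT = 25.56 K.
The reversible limit is COP_R = T_C/ΔT = 10.54, so W_min = Q_C/COP = Q_C·ΔT/T_C.
W_min = 40.50 × 25.56/269.26 = 3.844 MJ.

3.844 MJ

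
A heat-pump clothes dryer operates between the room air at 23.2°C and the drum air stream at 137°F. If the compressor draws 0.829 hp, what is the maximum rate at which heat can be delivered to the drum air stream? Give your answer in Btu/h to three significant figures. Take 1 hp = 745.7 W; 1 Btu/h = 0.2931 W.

In absolute terms T_C = 296.35 K and T_H = 331.48 K, so ΔT = 35.13 K.
COP_Carnot = T_H/ΔT = 331.48/35.13 = 9.435.
Q̇_max = COP_Carnot × Ẇ = 9.435 × 0.8290 hp = 7.822 hp = 19900 Btu/h.

19900 Btu/h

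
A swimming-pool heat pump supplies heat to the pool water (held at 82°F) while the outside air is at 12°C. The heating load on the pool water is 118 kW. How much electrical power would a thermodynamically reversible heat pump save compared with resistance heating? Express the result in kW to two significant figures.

110 kW

In absolute terms T_C = 285.15 K and T_H = 300.93 K, so ΔT = 15.78 K.
COP_Carnot = T_H/ΔT = 300.93/15.78 = 19.07.
Resistance heating needs Ẇ_res = Q̇_H = 118.0 kW; the reversible heat pump needs only Ẇ_hp = Q̇_H/COP = 6.187 kW.
Saving = 118.0 − 6.187 = 111.8 kW.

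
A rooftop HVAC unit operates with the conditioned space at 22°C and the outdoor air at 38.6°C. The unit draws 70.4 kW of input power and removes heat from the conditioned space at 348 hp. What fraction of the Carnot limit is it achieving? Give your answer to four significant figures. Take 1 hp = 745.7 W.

0.2073

Converting, Q̇_C = 348.0 hp = 259.5 kW, so COP_actual = Q̇_C/Ẇ = 259.5/70.40 = 3.686.
In absolute terms T_C = 295.15 K and T_H = 311.75 K, so ΔT = 16.60 K.
COP_Carnot = T_C/ΔT = 295.15/16.60 = 17.78.
η_II = COP_actual/COP_Carnot = 3.686/17.78 = 0.2073.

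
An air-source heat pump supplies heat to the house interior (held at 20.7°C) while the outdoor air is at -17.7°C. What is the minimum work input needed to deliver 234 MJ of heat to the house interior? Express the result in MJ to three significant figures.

In absolute terms T_C = 255.45 K and T_H = 293.85 K, so ΔT = 38.40 K.
The reversible limit is COP_HP = T_H/ΔT = 7.652, so W_min = Q_H/COP = Q_H·ΔT/T_H.
W_min = 234.0 × 38.40/293.85 = 30.58 MJ.

30.6 MJ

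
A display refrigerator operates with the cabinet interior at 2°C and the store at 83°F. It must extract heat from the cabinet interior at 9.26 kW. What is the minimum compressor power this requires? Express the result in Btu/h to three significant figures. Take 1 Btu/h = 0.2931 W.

In absolute terms T_C = 275.15 K and T_H = 301.48 K, so ΔT = 26.33 K.
COP_Carnot = T_C/ΔT = 275.15/26.33 = 10.45.
Ẇ_min = Q̇/COP_Carnot = 9.260/10.45 = 0.8862 kW = 3024 Btu/h.

3020 Btu/h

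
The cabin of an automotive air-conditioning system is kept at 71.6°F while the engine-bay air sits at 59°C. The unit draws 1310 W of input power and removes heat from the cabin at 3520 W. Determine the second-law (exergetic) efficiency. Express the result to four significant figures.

0.3368

COP_actual = Q̇_C/Ẇ = 3520/1310 = 2.687.
In absolute terms T_C = 295.15 K and T_H = 332.15 K, so ΔT = 37.00 K.
COP_Carnot = T_C/ΔT = 295.15/37.00 = 7.977.
η_II = COP_actual/COP_Carnot = 2.687/7.977 = 0.3368.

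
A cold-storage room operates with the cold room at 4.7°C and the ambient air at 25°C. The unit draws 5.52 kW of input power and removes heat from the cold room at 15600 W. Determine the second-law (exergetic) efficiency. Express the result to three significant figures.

Converting, Q̇_C = 15600 W = 15.60 kW, so COP_actual = Q̇_C/Ẇ = 15.60/5.520 = 2.826.
In absolute terms T_C = 277.85 K and T_H = 298.15 K, so ΔT = 20.30 K.
COP_Carnot = T_C/ΔT = 277.85/20.30 = 13.69.
η_II = COP_actual/COP_Carnot = 2.826/13.69 = 0.2065.

0.206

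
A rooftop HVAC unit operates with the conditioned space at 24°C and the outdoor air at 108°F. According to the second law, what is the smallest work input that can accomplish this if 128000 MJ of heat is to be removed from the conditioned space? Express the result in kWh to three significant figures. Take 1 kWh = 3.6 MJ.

2180 kWh

In absolute terms T_C = 297.15 K and T_H = 315.37 K, so ΔT = 18.22 K.
The reversible limit is COP_R = T_C/ΔT = 16.31, so W_min = Q_C/COP = Q_C·ΔT/T_C.
W_min = 128000 × 18.22/297.15 = 7849 MJ = 2180 kWh.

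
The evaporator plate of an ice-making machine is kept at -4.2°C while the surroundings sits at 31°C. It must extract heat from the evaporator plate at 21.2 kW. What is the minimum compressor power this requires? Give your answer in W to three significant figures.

In absolute terms T_C = 268.95 K and T_H = 304.15 K, so ΔT = 35.20 K.
COP_Carnot = T_C/ΔT = 268.95/35.20 = 7.641.
Ẇ_min = Q̇/COP_Carnot = 21.20/7.641 = 2.775 kW = 2775 W.

2770 W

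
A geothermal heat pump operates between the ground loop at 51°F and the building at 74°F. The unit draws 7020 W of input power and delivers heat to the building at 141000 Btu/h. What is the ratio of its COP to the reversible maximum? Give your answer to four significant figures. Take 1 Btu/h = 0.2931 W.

0.2537

Converting, Q̇_H = 141000 Btu/h = 41330 W, so COP_actual = Q̇_H/Ẇ = 41330/7020 = 5.887.
In absolute terms T_C = 283.71 K and T_H = 296.48 K, so ΔT = 12.78 K.
COP_Carnot = T_H/ΔT = 296.48/12.78 = 23.20.
η_II = COP_actual/COP_Carnot = 5.887/23.20 = 0.2537.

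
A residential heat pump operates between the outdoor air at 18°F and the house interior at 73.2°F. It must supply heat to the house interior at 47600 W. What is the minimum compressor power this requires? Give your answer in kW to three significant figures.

In absolute terms T_C = 265.37 K and T_H = 296.04 K, so ΔT = 30.67 K.
COP_Carnot = T_H/ΔT = 296.04/30.67 = 9.653.
Ẇ_min = Q̇/COP_Carnot = 47600/9.653 = 4931 W = 4.931 kW.

4.93 kW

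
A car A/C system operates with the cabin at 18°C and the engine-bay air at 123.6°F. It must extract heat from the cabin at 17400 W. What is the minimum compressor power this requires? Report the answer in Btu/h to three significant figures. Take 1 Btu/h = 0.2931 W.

6710 Btu/h

In absolute terms T_C = 291.15 K and T_H = 324.04 K, so ΔT = 32.89 K.
COP_Carnot = T_C/ΔT = 291.15/32.89 = 8.853.
Ẇ_min = Q̇/COP_Carnot = 17400/8.853 = 1966 W = 6706 Btu/h.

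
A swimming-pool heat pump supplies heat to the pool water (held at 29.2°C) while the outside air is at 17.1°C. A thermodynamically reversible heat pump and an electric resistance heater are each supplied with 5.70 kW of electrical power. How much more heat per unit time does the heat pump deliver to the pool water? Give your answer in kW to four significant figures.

136.7 kW

In absolute terms T_C = 290.25 K and T_H = 302.35 K, so ΔT = 12.10 K.
COP_Carnot = T_H/ΔT = 302.35/12.10 = 24.99.
The heat pump delivers Q̇_H = COP × Ẇ = 142.4 kW; the resistance heater delivers Ẇ = 5.700 kW.
Extra = (COP − 1)·Ẇ = 136.7 kW.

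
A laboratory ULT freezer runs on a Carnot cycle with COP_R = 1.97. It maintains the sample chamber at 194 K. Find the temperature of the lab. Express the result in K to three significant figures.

292 K

COP_R = T_C/(T_H − T_C) gives T_H − T_C = T_C/COP.
With T_C = 194.00 K, T_H = 194.00 × (1 + 1/1.97) = 292.48 K.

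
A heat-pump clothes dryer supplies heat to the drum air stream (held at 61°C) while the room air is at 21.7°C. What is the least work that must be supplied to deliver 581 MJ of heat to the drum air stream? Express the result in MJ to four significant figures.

In absolute terms T_C = 294.85 K and T_H = 334.15 K, so ΔT = 39.30 K.
The reversible limit is COP_HP = T_H/ΔT = 8.503, so W_min = Q_H/COP = Q_H·ΔT/T_H.
W_min = 581.0 × 39.30/334.15 = 68.33 MJ.

68.33 MJ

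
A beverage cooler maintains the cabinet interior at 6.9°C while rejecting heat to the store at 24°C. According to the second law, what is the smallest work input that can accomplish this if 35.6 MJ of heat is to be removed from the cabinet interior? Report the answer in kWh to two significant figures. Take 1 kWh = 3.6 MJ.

In absolute terms T_C = 280.05 K and T_H = 297.15 K, so ΔT = 17.10 K.
The reversible limit is COP_R = T_C/ΔT = 16.38, so W_min = Q_C/COP = Q_C·ΔT/T_C.
W_min = 35.60 × 17.10/280.05 = 2.174 MJ = 0.6038 kWh.

0.60 kWh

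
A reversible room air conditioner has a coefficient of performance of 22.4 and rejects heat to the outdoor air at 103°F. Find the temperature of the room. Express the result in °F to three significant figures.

For a Carnot refrigerator COP_R = T_C/(T_H − T_C), so T_C = COP·T_H/(1 + COP).
With T_H = 312.59 K, T_C = 22.4 × 312.59/23.40 = 299.24 K.
Converting, 299.24 K = 78.95°F.

79.0 °F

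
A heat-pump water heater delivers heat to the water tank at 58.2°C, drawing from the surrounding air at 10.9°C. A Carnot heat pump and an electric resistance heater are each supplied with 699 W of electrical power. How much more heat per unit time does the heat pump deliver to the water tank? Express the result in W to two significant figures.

In absolute terms T_C = 284.05 K and T_H = 331.35 K, so ΔT = 47.30 K.
COP_Carnot = T_H/ΔT = 331.35/47.30 = 7.005.
The heat pump delivers Q̇_H = COP × Ẇ = 4897 W; the resistance heater delivers Ẇ = 699.0 W.
Extra = (COP − 1)·Ẇ = 4198 W.

4200 W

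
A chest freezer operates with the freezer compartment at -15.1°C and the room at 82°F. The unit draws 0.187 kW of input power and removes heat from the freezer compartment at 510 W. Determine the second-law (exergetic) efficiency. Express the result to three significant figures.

Converting, Q̇_C = 510.0 W = 0.5100 kW, so COP_actual = Q̇_C/Ẇ = 0.5100/0.1870 = 2.727.
In absolute terms T_C = 258.05 K and T_H = 300.93 K, so ΔT = 42.88 K.
COP_Carnot = T_C/ΔT = 258.05/42.88 = 6.018.
η_II = COP_actual/COP_Carnot = 2.727/6.018 = 0.4532.

0.453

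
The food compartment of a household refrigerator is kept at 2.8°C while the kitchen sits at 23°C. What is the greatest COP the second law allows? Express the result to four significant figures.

In absolute terms T_C = 275.95 K and T_H = 296.15 K, so ΔT = 20.20 K.
For a reversible cycle, COP_Carnot = T_C/ΔT = 275.95/20.20 = 13.66.

13.66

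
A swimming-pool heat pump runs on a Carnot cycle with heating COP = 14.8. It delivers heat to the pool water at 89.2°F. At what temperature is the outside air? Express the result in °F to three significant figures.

COP_HP = T_H/(T_H − T_C) gives T_H − T_C = T_H/COP.
With T_H = 304.93 K, T_C = 304.93 × (1 − 1/14.8) = 284.32 K.
Converting, 284.32 K = 52.11°F.

52.1 °F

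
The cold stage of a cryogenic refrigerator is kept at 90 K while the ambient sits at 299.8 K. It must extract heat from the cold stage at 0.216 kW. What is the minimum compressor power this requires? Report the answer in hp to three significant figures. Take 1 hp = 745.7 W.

The reservoir spacing is ΔT = 299.8 − 90 = 209.8 K.
COP_Carnot = T_C/ΔT = 90.00/209.8 = 0.4290.
Ẇ_min = Q̇/COP_Carnot = 0.2160/0.4290 = 0.5035 kW = 0.6752 hp.

0.675 hp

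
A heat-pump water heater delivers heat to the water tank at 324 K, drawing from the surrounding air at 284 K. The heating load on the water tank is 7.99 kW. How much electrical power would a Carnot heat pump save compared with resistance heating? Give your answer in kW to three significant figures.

7.00 kW

The reservoir spacing is ΔT = 324 − 284 = 40.00 K.
COP_Carnot = T_H/ΔT = 324.00/40.00 = 8.100.
Resistance heating needs Ẇ_res = Q̇_H = 7.990 kW; the reversible heat pump needs only Ẇ_hp = Q̇_H/COP = 0.9864 kW.
Saving = 7.990 − 0.9864 = 7.004 kW.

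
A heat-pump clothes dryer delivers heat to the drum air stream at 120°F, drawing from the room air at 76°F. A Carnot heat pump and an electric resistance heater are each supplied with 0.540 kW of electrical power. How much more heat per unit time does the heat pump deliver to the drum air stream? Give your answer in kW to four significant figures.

6.574 kW

In absolute terms T_C = 297.59 K and T_H = 322.04 K, so ΔT = 24.44 K.
COP_Carnot = T_H/ΔT = 322.04/24.44 = 13.17.
The heat pump delivers Q̇_H = COP × Ẇ = 7.114 kW; the resistance heater delivers Ẇ = 0.5400 kW.
Extra = (COP − 1)·Ẇ = 6.574 kW.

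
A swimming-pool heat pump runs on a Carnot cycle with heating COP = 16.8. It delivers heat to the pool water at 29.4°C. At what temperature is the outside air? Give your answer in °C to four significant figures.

11.39 °C

COP_HP = T_H/(T_H − T_C) gives T_H − T_C = T_H/COP.
With T_H = 302.55 K, T_C = 302.55 × (1 − 1/16.8) = 284.54 K.
Converting, 284.54 K = 11.39°C.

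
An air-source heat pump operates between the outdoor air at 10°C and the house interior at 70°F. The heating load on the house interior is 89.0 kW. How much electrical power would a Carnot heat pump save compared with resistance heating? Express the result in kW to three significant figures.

85.6 kW

In absolute terms T_C = 283.15 K and T_H = 294.26 K, so ΔT = 11.11 K.
COP_Carnot = T_H/ΔT = 294.26/11.11 = 26.48.
Resistance heating needs Ẇ_res = Q̇_H = 89.00 kW; the reversible heat pump needs only Ẇ_hp = Q̇_H/COP = 3.361 kW.
Saving = 89.00 − 3.361 = 85.64 kW.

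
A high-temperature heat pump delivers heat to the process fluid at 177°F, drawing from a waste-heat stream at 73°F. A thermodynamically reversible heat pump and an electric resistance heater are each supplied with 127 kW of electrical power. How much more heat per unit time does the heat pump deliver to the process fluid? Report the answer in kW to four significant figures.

650.5 kW

In absolute terms T_C = 295.93 K and T_H = 353.71 K, so ΔT = 57.78 K.
COP_Carnot = T_H/ΔT = 353.71/57.78 = 6.122.
The heat pump delivers Q̇_H = COP × Ẇ = 777.5 kW; the resistance heater delivers Ẇ = 127.0 kW.
Extra = (COP − 1)·Ẇ = 650.5 kW.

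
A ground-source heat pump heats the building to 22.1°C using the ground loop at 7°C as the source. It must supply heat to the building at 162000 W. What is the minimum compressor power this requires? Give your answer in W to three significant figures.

8290 W

In absolute terms T_C = 280.15 K and T_H = 295.25 K, so ΔT = 15.10 K.
COP_Carnot = T_H/ΔT = 295.25/15.10 = 19.55.
Ẇ_min = Q̇/COP_Carnot = 162000/19.55 = 8285 W.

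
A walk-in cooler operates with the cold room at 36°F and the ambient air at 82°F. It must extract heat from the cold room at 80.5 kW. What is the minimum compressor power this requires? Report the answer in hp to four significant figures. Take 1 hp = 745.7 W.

In absolute terms T_C = 275.37 K and T_H = 300.93 K, so ΔT = 25.56 K.
COP_Carnot = T_C/ΔT = 275.37/25.56 = 10.78.
Ẇ_min = Q̇/COP_Carnot = 80.50/10.78 = 7.471 kW = 10.02 hp.

10.02 hp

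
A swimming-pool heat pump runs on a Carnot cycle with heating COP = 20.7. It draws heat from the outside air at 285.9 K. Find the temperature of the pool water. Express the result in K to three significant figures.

300 K

COP_HP = T_H/(T_H − T_C) rearranges to T_H = COP·T_C/(COP − 1).
With T_C = 285.90 K, T_H = 20.7 × 285.90/19.70 = 300.41 K.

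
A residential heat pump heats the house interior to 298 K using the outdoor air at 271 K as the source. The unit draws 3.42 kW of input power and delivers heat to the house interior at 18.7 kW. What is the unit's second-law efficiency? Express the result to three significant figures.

COP_actual = Q̇_H/Ẇ = 18.70/3.420 = 5.468.
The reservoir spacing is ΔT = 298 − 271 = 27.00 K.
COP_Carnot = T_H/ΔT = 298.00/27.00 = 11.04.
η_II = COP_actual/COP_Carnot = 5.468/11.04 = 0.4954.

0.495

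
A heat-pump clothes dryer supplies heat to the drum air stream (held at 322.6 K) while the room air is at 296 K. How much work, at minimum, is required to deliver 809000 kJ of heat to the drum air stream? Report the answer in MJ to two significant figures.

67 MJ

The reservoir spacing is ΔT = 322.6 − 296 = 26.60 K.
The reversible limit is COP_HP = T_H/ΔT = 12.13, so W_min = Q_H/COP = Q_H·ΔT/T_H.
W_min = 809000 × 26.60/322.60 = 66710 kJ = 66.71 MJ.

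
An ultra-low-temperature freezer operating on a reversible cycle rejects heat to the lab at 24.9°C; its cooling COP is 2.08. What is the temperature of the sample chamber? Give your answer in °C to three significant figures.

-71.9 °C

For a Carnot refrigerator COP_R = T_C/(T_H − T_C), so T_C = COP·T_H/(1 + COP).
With T_H = 298.05 K, T_C = 2.08 × 298.05/3.080 = 201.28 K.
Converting, 201.28 K = -71.87°C.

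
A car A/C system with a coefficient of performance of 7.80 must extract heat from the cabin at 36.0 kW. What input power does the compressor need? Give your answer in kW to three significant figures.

4.62 kW

Ẇ = Q̇_C/COP = 36.00/7.80 = 4.615 kW.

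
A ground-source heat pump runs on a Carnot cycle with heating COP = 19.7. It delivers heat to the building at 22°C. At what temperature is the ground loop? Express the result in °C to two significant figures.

7.0 °C

COP_HP = T_H/(T_H − T_C) gives T_H − T_C = T_H/COP.
With T_H = 295.15 K, T_C = 295.15 × (1 − 1/19.7) = 280.17 K.
Converting, 280.17 K = 7.02°C.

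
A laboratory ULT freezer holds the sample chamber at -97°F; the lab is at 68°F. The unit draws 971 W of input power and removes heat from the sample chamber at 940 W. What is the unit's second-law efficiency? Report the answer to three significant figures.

0.440

COP_actual = Q̇_C/Ẇ = 940.0/971.0 = 0.9681.
In absolute terms T_C = 201.48 K and T_H = 293.15 K, so ΔT = 91.67 K.
COP_Carnot = T_C/ΔT = 201.48/91.67 = 2.198.
η_II = COP_actual/COP_Carnot = 0.9681/2.198 = 0.4404.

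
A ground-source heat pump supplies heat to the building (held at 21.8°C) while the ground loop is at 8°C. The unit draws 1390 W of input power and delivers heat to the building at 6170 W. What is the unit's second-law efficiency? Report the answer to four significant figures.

0.2077

COP_actual = Q̇_H/Ẇ = 6170/1390 = 4.439.
In absolute terms T_C = 281.15 K and T_H = 294.95 K, so ΔT = 13.80 K.
COP_Carnot = T_H/ΔT = 294.95/13.80 = 21.37.
η_II = COP_actual/COP_Carnot = 4.439/21.37 = 0.2077.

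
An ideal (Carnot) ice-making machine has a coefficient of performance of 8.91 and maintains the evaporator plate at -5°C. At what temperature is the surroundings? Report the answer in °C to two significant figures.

25 °C

COP_R = T_C/(T_H − T_C) gives T_H − T_C = T_C/COP.
With T_C = 268.15 K, T_H = 268.15 × (1 + 1/8.91) = 298.25 K.
Converting, 298.25 K = 25.10°C.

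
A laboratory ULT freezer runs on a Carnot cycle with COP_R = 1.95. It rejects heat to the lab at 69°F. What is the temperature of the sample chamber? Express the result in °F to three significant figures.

-110 °F

For a Carnot refrigerator COP_R = T_C/(T_H − T_C), so T_C = COP·T_H/(1 + COP).
With T_H = 293.71 K, T_C = 1.95 × 293.71/2.950 = 194.14 K.
Converting, 194.14 K = -110.21°F.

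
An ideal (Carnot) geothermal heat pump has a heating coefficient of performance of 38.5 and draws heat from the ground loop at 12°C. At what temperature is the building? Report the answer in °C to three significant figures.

COP_HP = T_H/(T_H − T_C) rearranges to T_H = COP·T_C/(COP − 1).
With T_C = 285.15 K, T_H = 38.5 × 285.15/37.50 = 292.75 K.
Converting, 292.75 K = 19.60°C.

19.6 °C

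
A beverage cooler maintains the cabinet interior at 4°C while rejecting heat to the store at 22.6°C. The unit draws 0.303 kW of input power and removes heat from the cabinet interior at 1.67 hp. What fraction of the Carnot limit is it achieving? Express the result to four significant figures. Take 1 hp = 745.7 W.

Converting, Q̇_C = 1.670 hp = 1.245 kW, so COP_actual = Q̇_C/Ẇ = 1.245/0.3030 = 4.110.
In absolute terms T_C = 277.15 K and T_H = 295.75 K, so ΔT = 18.60 K.
COP_Carnot = T_C/ΔT = 277.15/18.60 = 14.90.
η_II = COP_actual/COP_Carnot = 4.110/14.90 = 0.2758.

0.2758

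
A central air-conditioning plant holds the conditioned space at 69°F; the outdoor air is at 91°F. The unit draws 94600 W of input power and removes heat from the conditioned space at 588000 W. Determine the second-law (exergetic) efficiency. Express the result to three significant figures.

COP_actual = Q̇_C/Ẇ = 588000/94600 = 6.216.
In absolute terms T_C = 293.71 K and T_H = 305.93 K, so ΔT = 12.22 K.
COP_Carnot = T_C/ΔT = 293.71/12.22 = 24.03.
η_II = COP_actual/COP_Carnot = 6.216/24.03 = 0.2587.

0.259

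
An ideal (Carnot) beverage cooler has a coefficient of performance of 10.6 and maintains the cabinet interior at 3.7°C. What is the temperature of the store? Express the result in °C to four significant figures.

29.82 °C

COP_R = T_C/(T_H − T_C) gives T_H − T_C = T_C/COP.
With T_C = 276.85 K, T_H = 276.85 × (1 + 1/10.6) = 302.97 K.
Converting, 302.97 K = 29.82°C.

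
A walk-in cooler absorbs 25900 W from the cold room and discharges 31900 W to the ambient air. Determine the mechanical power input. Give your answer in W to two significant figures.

6000 W

For a cyclic device the first law requires Q̇_H = Q̇_C + Ẇ.
Ẇ = Q̇_H − Q̇_C = 6000 W.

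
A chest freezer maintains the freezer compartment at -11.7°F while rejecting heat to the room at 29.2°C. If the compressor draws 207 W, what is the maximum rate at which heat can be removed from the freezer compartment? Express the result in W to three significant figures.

963 W

In absolute terms T_C = 248.87 K and T_H = 302.35 K, so ΔT = 53.48 K.
COP_Carnot = T_C/ΔT = 248.87/53.48 = 4.654.
Q̇_max = COP_Carnot × Ẇ = 4.654 × 207.0 W = 963.3 W.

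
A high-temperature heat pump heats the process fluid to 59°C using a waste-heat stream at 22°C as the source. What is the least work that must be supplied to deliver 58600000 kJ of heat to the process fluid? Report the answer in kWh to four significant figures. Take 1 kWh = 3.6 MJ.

1813 kWh

In absolute terms T_C = 295.15 K and T_H = 332.15 K, so ΔT = 37.00 K.
The reversible limit is COP_HP = T_H/ΔT = 8.977, so W_min = Q_H/COP = Q_H·ΔT/T_H.
W_min = 58600000 × 37.00/332.15 = 6528000 kJ = 1813 kWh.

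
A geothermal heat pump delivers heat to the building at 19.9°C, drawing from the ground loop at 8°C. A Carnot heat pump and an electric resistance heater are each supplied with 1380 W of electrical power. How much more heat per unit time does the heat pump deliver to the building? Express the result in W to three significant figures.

32600 W

In absolute terms T_C = 281.15 K and T_H = 293.05 K, so ΔT = 11.90 K.
COP_Carnot = T_H/ΔT = 293.05/11.90 = 24.63.
The heat pump delivers Q̇_H = COP × Ẇ = 33980 W; the resistance heater delivers Ẇ = 1380 W.
Extra = (COP − 1)·Ẇ = 32600 W.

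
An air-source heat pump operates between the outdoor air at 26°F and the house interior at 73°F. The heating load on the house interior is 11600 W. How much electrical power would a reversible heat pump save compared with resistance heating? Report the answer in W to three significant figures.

10600 W

In absolute terms T_C = 269.82 K and T_H = 295.93 K, so ΔT = 26.11 K.
COP_Carnot = T_H/ΔT = 295.93/26.11 = 11.33.
Resistance heating needs Ẇ_res = Q̇_H = 11600 W; the reversible heat pump needs only Ẇ_hp = Q̇_H/COP = 1024 W.
Saving = 11600 − 1024 = 10580 W.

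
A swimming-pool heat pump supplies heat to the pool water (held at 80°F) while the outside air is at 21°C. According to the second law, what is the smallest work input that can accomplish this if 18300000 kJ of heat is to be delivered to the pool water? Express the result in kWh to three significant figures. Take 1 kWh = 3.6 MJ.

96.1 kWh

In absolute terms T_C = 294.15 K and T_H = 299.82 K, so ΔT = 5.667 K.
The reversible limit is COP_HP = T_H/ΔT = 52.91, so W_min = Q_H/COP = Q_H·ΔT/T_H.
W_min = 18300000 × 5.667/299.82 = 345900 kJ = 96.08 kWh.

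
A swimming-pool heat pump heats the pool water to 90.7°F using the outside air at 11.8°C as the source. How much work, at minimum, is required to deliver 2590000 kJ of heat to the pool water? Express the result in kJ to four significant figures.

In absolute terms T_C = 284.95 K and T_H = 305.76 K, so ΔT = 20.81 K.
The reversible limit is COP_HP = T_H/ΔT = 14.69, so W_min = Q_H/COP = Q_H·ΔT/T_H.
W_min = 2590000 × 20.81/305.76 = 176300 kJ.

176300 kJ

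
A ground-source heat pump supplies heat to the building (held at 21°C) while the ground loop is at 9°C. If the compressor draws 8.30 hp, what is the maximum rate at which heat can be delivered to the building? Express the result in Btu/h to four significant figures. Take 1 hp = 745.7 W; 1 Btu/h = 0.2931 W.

517600 Btu/h

In absolute terms T_C = 282.15 K and T_H = 294.15 K, so ΔT = 12.00 K.
COP_Carnot = T_H/ΔT = 294.15/12.00 = 24.51.
Q̇_max = COP_Carnot × Ẇ = 24.51 × 8.300 hp = 203.5 hp = 517600 Btu/h.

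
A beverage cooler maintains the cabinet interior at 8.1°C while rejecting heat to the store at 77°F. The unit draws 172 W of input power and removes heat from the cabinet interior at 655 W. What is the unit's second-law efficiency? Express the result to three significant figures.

0.229

COP_actual = Q̇_C/Ẇ = 655.0/172.0 = 3.808.
In absolute terms T_C = 281.25 K and T_H = 298.15 K, so ΔT = 16.90 K.
COP_Carnot = T_C/ΔT = 281.25/16.90 = 16.64.
η_II = COP_actual/COP_Carnot = 3.808/16.64 = 0.2288.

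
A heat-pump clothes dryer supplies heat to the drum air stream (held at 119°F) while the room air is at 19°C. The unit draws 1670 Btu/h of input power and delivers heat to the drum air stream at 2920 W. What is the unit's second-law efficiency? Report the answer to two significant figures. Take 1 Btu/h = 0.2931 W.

0.54

Converting, Q̇_H = 2920 W = 9962 Btu/h, so COP_actual = Q̇_H/Ẇ = 9962/1670 = 5.966.
In absolute terms T_C = 292.15 K and T_H = 321.48 K, so ΔT = 29.33 K.
COP_Carnot = T_H/ΔT = 321.48/29.33 = 10.96.
η_II = COP_actual/COP_Carnot = 5.966/10.96 = 0.5443.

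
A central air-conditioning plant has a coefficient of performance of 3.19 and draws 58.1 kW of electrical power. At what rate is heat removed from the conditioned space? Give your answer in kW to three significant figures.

Q̇_C = COP × Ẇ = 3.19 × 58.10 = 185.3 kW.

185 kW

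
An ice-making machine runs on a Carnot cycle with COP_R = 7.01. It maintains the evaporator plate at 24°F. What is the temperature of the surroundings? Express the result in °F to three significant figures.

COP_R = T_C/(T_H − T_C) gives T_H − T_C = T_C/COP.
With T_C = 268.71 K, T_H = 268.71 × (1 + 1/7.01) = 307.04 K.
Converting, 307.04 K = 93.00°F.

93.0 °F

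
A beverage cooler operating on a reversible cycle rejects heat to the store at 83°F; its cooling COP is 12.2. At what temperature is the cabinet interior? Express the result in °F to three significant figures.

41.9 °F

For a Carnot refrigerator COP_R = T_C/(T_H − T_C), so T_C = COP·T_H/(1 + COP).
With T_H = 301.48 K, T_C = 12.2 × 301.48/13.20 = 278.64 K.
Converting, 278.64 K = 41.89°F.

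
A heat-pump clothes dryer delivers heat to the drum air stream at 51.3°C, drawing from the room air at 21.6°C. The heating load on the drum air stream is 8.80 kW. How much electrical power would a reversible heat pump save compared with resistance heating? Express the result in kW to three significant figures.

In absolute terms T_C = 294.75 K and T_H = 324.45 K, so ΔT = 29.70 K.
COP_Carnot = T_H/ΔT = 324.45/29.70 = 10.92.
Resistance heating needs Ẇ_res = Q̇_H = 8.800 kW; the reversible heat pump needs only Ẇ_hp = Q̇_H/COP = 0.8055 kW.
Saving = 8.800 − 0.8055 = 7.994 kW.

7.99 kW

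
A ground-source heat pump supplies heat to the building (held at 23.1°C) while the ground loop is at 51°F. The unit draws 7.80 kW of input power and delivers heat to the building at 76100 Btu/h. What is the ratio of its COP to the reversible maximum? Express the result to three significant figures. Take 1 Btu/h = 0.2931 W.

0.121

Converting, Q̇_H = 76100 Btu/h = 22.30 kW, so COP_actual = Q̇_H/Ẇ = 22.30/7.800 = 2.860.
In absolute terms T_C = 283.71 K and T_H = 296.25 K, so ΔT = 12.54 K.
COP_Carnot = T_H/ΔT = 296.25/12.54 = 23.62.
η_II = COP_actual/COP_Carnot = 2.860/23.62 = 0.1211.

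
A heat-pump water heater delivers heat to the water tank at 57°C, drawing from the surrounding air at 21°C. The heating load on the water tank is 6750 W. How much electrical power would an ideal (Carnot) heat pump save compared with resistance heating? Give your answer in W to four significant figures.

In absolute terms T_C = 294.15 K and T_H = 330.15 K, so ΔT = 36.00 K.
COP_Carnot = T_H/ΔT = 330.15/36.00 = 9.171.
Resistance heating needs Ẇ_res = Q̇_H = 6750 W; the reversible heat pump needs only Ẇ_hp = Q̇_H/COP = 736.0 W.
Saving = 6750 − 736.0 = 6014 W.

6014 W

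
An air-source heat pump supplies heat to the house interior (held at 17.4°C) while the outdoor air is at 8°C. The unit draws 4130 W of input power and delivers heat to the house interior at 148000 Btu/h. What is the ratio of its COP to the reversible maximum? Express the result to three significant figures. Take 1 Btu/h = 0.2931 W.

Converting, Q̇_H = 148000 Btu/h = 43380 W, so COP_actual = Q̇_H/Ẇ = 43380/4130 = 10.50.
In absolute terms T_C = 281.15 K and T_H = 290.55 K, so ΔT = 9.400 K.
COP_Carnot = T_H/ΔT = 290.55/9.400 = 30.91.
η_II = COP_actual/COP_Carnot = 10.50/30.91 = 0.3398.

0.340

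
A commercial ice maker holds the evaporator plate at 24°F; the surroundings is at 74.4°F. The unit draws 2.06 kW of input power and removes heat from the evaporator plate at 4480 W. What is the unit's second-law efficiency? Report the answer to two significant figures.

0.23

Converting, Q̇_C = 4480 W = 4.480 kW, so COP_actual = Q̇_C/Ẇ = 4.480/2.060 = 2.175.
In absolute terms T_C = 268.71 K and T_H = 296.71 K, so ΔT = 28.00 K.
COP_Carnot = T_C/ΔT = 268.71/28.00 = 9.597.
η_II = COP_actual/COP_Carnot = 2.175/9.597 = 0.2266.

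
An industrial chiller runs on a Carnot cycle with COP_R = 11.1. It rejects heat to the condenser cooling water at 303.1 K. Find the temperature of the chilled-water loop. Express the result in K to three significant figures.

For a Carnot refrigerator COP_R = T_C/(T_H − T_C), so T_C = COP·T_H/(1 + COP).
With T_H = 303.10 K, T_C = 11.1 × 303.10/12.10 = 278.05 K.

278 K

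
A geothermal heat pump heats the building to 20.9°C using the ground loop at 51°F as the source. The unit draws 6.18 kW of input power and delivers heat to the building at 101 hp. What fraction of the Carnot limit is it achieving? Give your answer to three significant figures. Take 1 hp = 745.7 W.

0.429

Converting, Q̇_H = 101.0 hp = 75.32 kW, so COP_actual = Q̇_H/Ẇ = 75.32/6.180 = 12.19.
In absolute terms T_C = 283.71 K and T_H = 294.05 K, so ΔT = 10.34 K.
COP_Carnot = T_H/ΔT = 294.05/10.34 = 28.43.
η_II = COP_actual/COP_Carnot = 12.19/28.43 = 0.4287.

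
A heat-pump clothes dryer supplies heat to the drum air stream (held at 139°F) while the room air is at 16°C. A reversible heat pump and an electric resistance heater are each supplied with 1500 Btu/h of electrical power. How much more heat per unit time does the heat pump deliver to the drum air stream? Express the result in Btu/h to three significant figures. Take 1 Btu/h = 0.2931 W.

9980 Btu/h

In absolute terms T_C = 289.15 K and T_H = 332.59 K, so ΔT = 43.44 K.
COP_Carnot = T_H/ΔT = 332.59/43.44 = 7.656.
The heat pump delivers Q̇_H = COP × Ẇ = 11480 Btu/h; the resistance heater delivers Ẇ = 1500 Btu/h.
Extra = (COP − 1)·Ẇ = 9983 Btu/h.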